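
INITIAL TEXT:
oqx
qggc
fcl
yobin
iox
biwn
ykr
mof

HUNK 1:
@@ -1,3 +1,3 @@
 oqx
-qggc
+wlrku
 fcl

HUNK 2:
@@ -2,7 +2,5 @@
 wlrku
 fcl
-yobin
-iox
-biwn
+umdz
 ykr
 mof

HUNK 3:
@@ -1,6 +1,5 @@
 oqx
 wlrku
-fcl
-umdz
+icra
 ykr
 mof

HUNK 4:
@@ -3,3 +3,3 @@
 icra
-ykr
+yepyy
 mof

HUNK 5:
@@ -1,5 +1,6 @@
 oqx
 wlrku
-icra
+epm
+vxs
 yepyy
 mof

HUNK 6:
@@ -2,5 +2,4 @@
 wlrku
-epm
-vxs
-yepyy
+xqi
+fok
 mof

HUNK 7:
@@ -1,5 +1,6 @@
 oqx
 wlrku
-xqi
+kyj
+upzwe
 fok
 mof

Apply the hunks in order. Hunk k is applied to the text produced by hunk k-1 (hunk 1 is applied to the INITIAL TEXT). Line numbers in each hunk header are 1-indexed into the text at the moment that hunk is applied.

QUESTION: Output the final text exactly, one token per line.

Answer: oqx
wlrku
kyj
upzwe
fok
mof

Derivation:
Hunk 1: at line 1 remove [qggc] add [wlrku] -> 8 lines: oqx wlrku fcl yobin iox biwn ykr mof
Hunk 2: at line 2 remove [yobin,iox,biwn] add [umdz] -> 6 lines: oqx wlrku fcl umdz ykr mof
Hunk 3: at line 1 remove [fcl,umdz] add [icra] -> 5 lines: oqx wlrku icra ykr mof
Hunk 4: at line 3 remove [ykr] add [yepyy] -> 5 lines: oqx wlrku icra yepyy mof
Hunk 5: at line 1 remove [icra] add [epm,vxs] -> 6 lines: oqx wlrku epm vxs yepyy mof
Hunk 6: at line 2 remove [epm,vxs,yepyy] add [xqi,fok] -> 5 lines: oqx wlrku xqi fok mof
Hunk 7: at line 1 remove [xqi] add [kyj,upzwe] -> 6 lines: oqx wlrku kyj upzwe fok mof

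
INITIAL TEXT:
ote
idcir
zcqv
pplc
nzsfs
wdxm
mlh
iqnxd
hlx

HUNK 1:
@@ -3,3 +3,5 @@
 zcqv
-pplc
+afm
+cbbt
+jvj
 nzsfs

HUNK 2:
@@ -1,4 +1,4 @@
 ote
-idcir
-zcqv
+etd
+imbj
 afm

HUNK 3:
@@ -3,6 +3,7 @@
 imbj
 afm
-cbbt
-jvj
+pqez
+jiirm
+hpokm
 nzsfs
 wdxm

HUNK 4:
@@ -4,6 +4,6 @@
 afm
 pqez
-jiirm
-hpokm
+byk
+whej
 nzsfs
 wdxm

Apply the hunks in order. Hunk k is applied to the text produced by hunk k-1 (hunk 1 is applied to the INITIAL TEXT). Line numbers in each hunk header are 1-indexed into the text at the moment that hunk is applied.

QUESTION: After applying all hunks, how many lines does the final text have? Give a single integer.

Answer: 12

Derivation:
Hunk 1: at line 3 remove [pplc] add [afm,cbbt,jvj] -> 11 lines: ote idcir zcqv afm cbbt jvj nzsfs wdxm mlh iqnxd hlx
Hunk 2: at line 1 remove [idcir,zcqv] add [etd,imbj] -> 11 lines: ote etd imbj afm cbbt jvj nzsfs wdxm mlh iqnxd hlx
Hunk 3: at line 3 remove [cbbt,jvj] add [pqez,jiirm,hpokm] -> 12 lines: ote etd imbj afm pqez jiirm hpokm nzsfs wdxm mlh iqnxd hlx
Hunk 4: at line 4 remove [jiirm,hpokm] add [byk,whej] -> 12 lines: ote etd imbj afm pqez byk whej nzsfs wdxm mlh iqnxd hlx
Final line count: 12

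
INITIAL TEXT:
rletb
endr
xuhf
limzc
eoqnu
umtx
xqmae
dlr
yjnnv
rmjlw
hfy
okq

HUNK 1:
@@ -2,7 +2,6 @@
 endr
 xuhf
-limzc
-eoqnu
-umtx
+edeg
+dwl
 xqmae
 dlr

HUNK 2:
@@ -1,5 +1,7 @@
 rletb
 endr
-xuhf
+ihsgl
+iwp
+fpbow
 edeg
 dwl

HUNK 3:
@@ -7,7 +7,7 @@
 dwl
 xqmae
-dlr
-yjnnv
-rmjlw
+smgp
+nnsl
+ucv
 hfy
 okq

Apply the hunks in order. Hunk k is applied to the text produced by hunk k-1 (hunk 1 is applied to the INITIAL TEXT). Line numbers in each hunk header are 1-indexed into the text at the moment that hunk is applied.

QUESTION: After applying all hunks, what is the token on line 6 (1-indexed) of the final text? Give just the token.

Hunk 1: at line 2 remove [limzc,eoqnu,umtx] add [edeg,dwl] -> 11 lines: rletb endr xuhf edeg dwl xqmae dlr yjnnv rmjlw hfy okq
Hunk 2: at line 1 remove [xuhf] add [ihsgl,iwp,fpbow] -> 13 lines: rletb endr ihsgl iwp fpbow edeg dwl xqmae dlr yjnnv rmjlw hfy okq
Hunk 3: at line 7 remove [dlr,yjnnv,rmjlw] add [smgp,nnsl,ucv] -> 13 lines: rletb endr ihsgl iwp fpbow edeg dwl xqmae smgp nnsl ucv hfy okq
Final line 6: edeg

Answer: edeg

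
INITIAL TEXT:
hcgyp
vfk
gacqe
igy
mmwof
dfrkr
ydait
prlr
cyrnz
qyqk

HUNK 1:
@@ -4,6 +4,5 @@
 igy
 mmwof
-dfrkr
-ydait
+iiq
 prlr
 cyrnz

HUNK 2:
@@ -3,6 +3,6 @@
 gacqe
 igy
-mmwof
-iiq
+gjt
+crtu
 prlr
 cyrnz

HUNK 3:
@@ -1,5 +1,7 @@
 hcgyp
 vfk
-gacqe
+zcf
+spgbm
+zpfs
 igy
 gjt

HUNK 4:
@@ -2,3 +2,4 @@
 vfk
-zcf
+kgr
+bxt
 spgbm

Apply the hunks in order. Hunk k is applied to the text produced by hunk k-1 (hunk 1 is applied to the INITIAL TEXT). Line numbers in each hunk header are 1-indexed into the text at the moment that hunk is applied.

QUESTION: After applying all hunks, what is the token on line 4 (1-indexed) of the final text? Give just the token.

Hunk 1: at line 4 remove [dfrkr,ydait] add [iiq] -> 9 lines: hcgyp vfk gacqe igy mmwof iiq prlr cyrnz qyqk
Hunk 2: at line 3 remove [mmwof,iiq] add [gjt,crtu] -> 9 lines: hcgyp vfk gacqe igy gjt crtu prlr cyrnz qyqk
Hunk 3: at line 1 remove [gacqe] add [zcf,spgbm,zpfs] -> 11 lines: hcgyp vfk zcf spgbm zpfs igy gjt crtu prlr cyrnz qyqk
Hunk 4: at line 2 remove [zcf] add [kgr,bxt] -> 12 lines: hcgyp vfk kgr bxt spgbm zpfs igy gjt crtu prlr cyrnz qyqk
Final line 4: bxt

Answer: bxt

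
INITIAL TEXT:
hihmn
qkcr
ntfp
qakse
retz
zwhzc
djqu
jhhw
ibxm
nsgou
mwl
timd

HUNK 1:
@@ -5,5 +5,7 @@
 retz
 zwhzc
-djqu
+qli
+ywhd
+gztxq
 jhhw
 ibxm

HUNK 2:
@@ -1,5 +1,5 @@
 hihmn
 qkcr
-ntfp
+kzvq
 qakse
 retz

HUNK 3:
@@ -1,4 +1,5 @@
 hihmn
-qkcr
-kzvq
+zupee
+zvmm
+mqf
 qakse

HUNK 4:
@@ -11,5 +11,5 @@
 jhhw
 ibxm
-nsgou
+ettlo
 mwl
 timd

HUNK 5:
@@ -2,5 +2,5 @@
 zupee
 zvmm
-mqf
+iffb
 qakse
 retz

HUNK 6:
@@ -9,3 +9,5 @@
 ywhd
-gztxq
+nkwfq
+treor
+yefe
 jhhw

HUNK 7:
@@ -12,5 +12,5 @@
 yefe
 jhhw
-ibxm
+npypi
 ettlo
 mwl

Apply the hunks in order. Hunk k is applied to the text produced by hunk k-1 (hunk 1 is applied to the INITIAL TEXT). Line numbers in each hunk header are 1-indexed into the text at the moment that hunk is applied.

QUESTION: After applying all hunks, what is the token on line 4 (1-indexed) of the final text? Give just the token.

Answer: iffb

Derivation:
Hunk 1: at line 5 remove [djqu] add [qli,ywhd,gztxq] -> 14 lines: hihmn qkcr ntfp qakse retz zwhzc qli ywhd gztxq jhhw ibxm nsgou mwl timd
Hunk 2: at line 1 remove [ntfp] add [kzvq] -> 14 lines: hihmn qkcr kzvq qakse retz zwhzc qli ywhd gztxq jhhw ibxm nsgou mwl timd
Hunk 3: at line 1 remove [qkcr,kzvq] add [zupee,zvmm,mqf] -> 15 lines: hihmn zupee zvmm mqf qakse retz zwhzc qli ywhd gztxq jhhw ibxm nsgou mwl timd
Hunk 4: at line 11 remove [nsgou] add [ettlo] -> 15 lines: hihmn zupee zvmm mqf qakse retz zwhzc qli ywhd gztxq jhhw ibxm ettlo mwl timd
Hunk 5: at line 2 remove [mqf] add [iffb] -> 15 lines: hihmn zupee zvmm iffb qakse retz zwhzc qli ywhd gztxq jhhw ibxm ettlo mwl timd
Hunk 6: at line 9 remove [gztxq] add [nkwfq,treor,yefe] -> 17 lines: hihmn zupee zvmm iffb qakse retz zwhzc qli ywhd nkwfq treor yefe jhhw ibxm ettlo mwl timd
Hunk 7: at line 12 remove [ibxm] add [npypi] -> 17 lines: hihmn zupee zvmm iffb qakse retz zwhzc qli ywhd nkwfq treor yefe jhhw npypi ettlo mwl timd
Final line 4: iffb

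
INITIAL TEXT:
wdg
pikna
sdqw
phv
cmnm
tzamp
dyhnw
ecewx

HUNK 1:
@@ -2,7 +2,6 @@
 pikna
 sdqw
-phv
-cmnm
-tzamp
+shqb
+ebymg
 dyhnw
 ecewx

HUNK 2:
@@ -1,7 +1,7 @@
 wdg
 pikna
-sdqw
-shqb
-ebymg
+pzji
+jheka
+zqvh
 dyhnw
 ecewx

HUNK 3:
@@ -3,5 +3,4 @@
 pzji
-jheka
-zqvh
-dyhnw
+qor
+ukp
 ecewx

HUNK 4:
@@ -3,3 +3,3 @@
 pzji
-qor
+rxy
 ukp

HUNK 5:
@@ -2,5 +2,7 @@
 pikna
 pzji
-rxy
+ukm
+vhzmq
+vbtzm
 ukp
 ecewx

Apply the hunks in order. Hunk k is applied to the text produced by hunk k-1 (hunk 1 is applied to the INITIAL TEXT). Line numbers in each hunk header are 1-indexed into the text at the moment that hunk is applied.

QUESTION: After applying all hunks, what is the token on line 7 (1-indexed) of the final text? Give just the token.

Answer: ukp

Derivation:
Hunk 1: at line 2 remove [phv,cmnm,tzamp] add [shqb,ebymg] -> 7 lines: wdg pikna sdqw shqb ebymg dyhnw ecewx
Hunk 2: at line 1 remove [sdqw,shqb,ebymg] add [pzji,jheka,zqvh] -> 7 lines: wdg pikna pzji jheka zqvh dyhnw ecewx
Hunk 3: at line 3 remove [jheka,zqvh,dyhnw] add [qor,ukp] -> 6 lines: wdg pikna pzji qor ukp ecewx
Hunk 4: at line 3 remove [qor] add [rxy] -> 6 lines: wdg pikna pzji rxy ukp ecewx
Hunk 5: at line 2 remove [rxy] add [ukm,vhzmq,vbtzm] -> 8 lines: wdg pikna pzji ukm vhzmq vbtzm ukp ecewx
Final line 7: ukp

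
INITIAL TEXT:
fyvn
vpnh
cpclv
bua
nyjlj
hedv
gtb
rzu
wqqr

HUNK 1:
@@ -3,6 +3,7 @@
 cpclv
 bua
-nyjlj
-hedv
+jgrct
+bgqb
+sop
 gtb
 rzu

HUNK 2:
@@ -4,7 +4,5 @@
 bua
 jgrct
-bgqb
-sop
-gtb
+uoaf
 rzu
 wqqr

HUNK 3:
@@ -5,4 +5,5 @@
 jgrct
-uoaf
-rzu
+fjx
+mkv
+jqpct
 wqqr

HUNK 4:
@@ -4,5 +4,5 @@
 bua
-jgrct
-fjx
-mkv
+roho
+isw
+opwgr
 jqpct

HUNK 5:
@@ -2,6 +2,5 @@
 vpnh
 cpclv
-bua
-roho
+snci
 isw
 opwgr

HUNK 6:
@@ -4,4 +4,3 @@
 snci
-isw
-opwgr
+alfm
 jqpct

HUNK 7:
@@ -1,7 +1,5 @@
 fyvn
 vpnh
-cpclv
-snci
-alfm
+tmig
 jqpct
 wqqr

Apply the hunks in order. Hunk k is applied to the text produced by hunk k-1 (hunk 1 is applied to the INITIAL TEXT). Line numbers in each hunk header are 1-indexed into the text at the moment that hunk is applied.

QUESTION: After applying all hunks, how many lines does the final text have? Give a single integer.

Answer: 5

Derivation:
Hunk 1: at line 3 remove [nyjlj,hedv] add [jgrct,bgqb,sop] -> 10 lines: fyvn vpnh cpclv bua jgrct bgqb sop gtb rzu wqqr
Hunk 2: at line 4 remove [bgqb,sop,gtb] add [uoaf] -> 8 lines: fyvn vpnh cpclv bua jgrct uoaf rzu wqqr
Hunk 3: at line 5 remove [uoaf,rzu] add [fjx,mkv,jqpct] -> 9 lines: fyvn vpnh cpclv bua jgrct fjx mkv jqpct wqqr
Hunk 4: at line 4 remove [jgrct,fjx,mkv] add [roho,isw,opwgr] -> 9 lines: fyvn vpnh cpclv bua roho isw opwgr jqpct wqqr
Hunk 5: at line 2 remove [bua,roho] add [snci] -> 8 lines: fyvn vpnh cpclv snci isw opwgr jqpct wqqr
Hunk 6: at line 4 remove [isw,opwgr] add [alfm] -> 7 lines: fyvn vpnh cpclv snci alfm jqpct wqqr
Hunk 7: at line 1 remove [cpclv,snci,alfm] add [tmig] -> 5 lines: fyvn vpnh tmig jqpct wqqr
Final line count: 5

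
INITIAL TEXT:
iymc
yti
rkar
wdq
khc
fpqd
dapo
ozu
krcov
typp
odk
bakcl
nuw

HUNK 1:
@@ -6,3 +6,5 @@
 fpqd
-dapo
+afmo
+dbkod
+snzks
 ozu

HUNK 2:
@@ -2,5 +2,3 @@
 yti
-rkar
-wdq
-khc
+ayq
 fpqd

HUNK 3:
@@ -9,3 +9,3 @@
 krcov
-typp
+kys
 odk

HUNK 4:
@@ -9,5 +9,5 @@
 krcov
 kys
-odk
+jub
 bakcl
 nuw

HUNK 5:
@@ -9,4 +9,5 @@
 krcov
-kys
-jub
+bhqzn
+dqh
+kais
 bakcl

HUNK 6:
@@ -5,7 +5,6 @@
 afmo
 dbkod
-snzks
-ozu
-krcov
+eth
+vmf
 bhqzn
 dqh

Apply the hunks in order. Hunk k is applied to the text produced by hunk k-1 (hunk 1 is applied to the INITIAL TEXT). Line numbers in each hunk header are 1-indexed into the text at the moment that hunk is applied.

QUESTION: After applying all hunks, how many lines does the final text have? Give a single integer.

Answer: 13

Derivation:
Hunk 1: at line 6 remove [dapo] add [afmo,dbkod,snzks] -> 15 lines: iymc yti rkar wdq khc fpqd afmo dbkod snzks ozu krcov typp odk bakcl nuw
Hunk 2: at line 2 remove [rkar,wdq,khc] add [ayq] -> 13 lines: iymc yti ayq fpqd afmo dbkod snzks ozu krcov typp odk bakcl nuw
Hunk 3: at line 9 remove [typp] add [kys] -> 13 lines: iymc yti ayq fpqd afmo dbkod snzks ozu krcov kys odk bakcl nuw
Hunk 4: at line 9 remove [odk] add [jub] -> 13 lines: iymc yti ayq fpqd afmo dbkod snzks ozu krcov kys jub bakcl nuw
Hunk 5: at line 9 remove [kys,jub] add [bhqzn,dqh,kais] -> 14 lines: iymc yti ayq fpqd afmo dbkod snzks ozu krcov bhqzn dqh kais bakcl nuw
Hunk 6: at line 5 remove [snzks,ozu,krcov] add [eth,vmf] -> 13 lines: iymc yti ayq fpqd afmo dbkod eth vmf bhqzn dqh kais bakcl nuw
Final line count: 13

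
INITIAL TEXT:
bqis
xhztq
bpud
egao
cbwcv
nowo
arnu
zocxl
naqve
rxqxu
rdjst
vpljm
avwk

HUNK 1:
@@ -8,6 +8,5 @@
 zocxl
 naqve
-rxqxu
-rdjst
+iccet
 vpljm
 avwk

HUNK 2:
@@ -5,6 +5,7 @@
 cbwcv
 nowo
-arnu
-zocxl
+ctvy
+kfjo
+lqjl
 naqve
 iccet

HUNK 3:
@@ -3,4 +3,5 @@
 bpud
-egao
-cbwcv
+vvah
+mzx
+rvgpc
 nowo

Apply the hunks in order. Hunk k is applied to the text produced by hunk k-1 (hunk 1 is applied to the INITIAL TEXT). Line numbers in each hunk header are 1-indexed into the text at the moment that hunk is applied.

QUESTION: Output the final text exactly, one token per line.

Answer: bqis
xhztq
bpud
vvah
mzx
rvgpc
nowo
ctvy
kfjo
lqjl
naqve
iccet
vpljm
avwk

Derivation:
Hunk 1: at line 8 remove [rxqxu,rdjst] add [iccet] -> 12 lines: bqis xhztq bpud egao cbwcv nowo arnu zocxl naqve iccet vpljm avwk
Hunk 2: at line 5 remove [arnu,zocxl] add [ctvy,kfjo,lqjl] -> 13 lines: bqis xhztq bpud egao cbwcv nowo ctvy kfjo lqjl naqve iccet vpljm avwk
Hunk 3: at line 3 remove [egao,cbwcv] add [vvah,mzx,rvgpc] -> 14 lines: bqis xhztq bpud vvah mzx rvgpc nowo ctvy kfjo lqjl naqve iccet vpljm avwk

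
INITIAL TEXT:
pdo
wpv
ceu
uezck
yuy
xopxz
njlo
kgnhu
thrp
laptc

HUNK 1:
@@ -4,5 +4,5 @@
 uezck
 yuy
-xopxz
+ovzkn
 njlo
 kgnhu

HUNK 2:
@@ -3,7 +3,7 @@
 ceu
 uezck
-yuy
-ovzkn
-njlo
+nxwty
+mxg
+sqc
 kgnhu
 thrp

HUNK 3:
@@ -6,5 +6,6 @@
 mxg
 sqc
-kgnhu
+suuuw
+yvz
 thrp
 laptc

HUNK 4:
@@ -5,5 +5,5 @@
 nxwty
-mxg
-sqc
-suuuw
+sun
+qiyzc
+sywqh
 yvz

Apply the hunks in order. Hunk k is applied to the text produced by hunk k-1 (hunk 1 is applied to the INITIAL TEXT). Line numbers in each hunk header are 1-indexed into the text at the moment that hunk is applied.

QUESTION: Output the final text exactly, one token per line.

Answer: pdo
wpv
ceu
uezck
nxwty
sun
qiyzc
sywqh
yvz
thrp
laptc

Derivation:
Hunk 1: at line 4 remove [xopxz] add [ovzkn] -> 10 lines: pdo wpv ceu uezck yuy ovzkn njlo kgnhu thrp laptc
Hunk 2: at line 3 remove [yuy,ovzkn,njlo] add [nxwty,mxg,sqc] -> 10 lines: pdo wpv ceu uezck nxwty mxg sqc kgnhu thrp laptc
Hunk 3: at line 6 remove [kgnhu] add [suuuw,yvz] -> 11 lines: pdo wpv ceu uezck nxwty mxg sqc suuuw yvz thrp laptc
Hunk 4: at line 5 remove [mxg,sqc,suuuw] add [sun,qiyzc,sywqh] -> 11 lines: pdo wpv ceu uezck nxwty sun qiyzc sywqh yvz thrp laptc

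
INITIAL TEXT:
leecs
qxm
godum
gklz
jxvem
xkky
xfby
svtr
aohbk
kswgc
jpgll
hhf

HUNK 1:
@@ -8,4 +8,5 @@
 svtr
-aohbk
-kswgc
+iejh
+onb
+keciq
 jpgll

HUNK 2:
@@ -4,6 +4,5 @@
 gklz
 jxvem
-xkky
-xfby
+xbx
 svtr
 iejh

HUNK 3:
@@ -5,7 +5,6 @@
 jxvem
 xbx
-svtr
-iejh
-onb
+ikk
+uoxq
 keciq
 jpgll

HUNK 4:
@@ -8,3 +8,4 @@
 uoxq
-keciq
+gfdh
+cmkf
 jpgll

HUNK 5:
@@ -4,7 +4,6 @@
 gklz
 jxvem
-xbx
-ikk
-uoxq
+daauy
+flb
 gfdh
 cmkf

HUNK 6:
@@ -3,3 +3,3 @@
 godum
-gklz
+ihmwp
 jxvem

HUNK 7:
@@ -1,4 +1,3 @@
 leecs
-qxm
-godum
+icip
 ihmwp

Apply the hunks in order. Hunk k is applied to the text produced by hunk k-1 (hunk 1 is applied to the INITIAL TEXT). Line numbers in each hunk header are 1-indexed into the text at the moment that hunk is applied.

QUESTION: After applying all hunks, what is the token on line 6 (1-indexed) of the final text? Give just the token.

Answer: flb

Derivation:
Hunk 1: at line 8 remove [aohbk,kswgc] add [iejh,onb,keciq] -> 13 lines: leecs qxm godum gklz jxvem xkky xfby svtr iejh onb keciq jpgll hhf
Hunk 2: at line 4 remove [xkky,xfby] add [xbx] -> 12 lines: leecs qxm godum gklz jxvem xbx svtr iejh onb keciq jpgll hhf
Hunk 3: at line 5 remove [svtr,iejh,onb] add [ikk,uoxq] -> 11 lines: leecs qxm godum gklz jxvem xbx ikk uoxq keciq jpgll hhf
Hunk 4: at line 8 remove [keciq] add [gfdh,cmkf] -> 12 lines: leecs qxm godum gklz jxvem xbx ikk uoxq gfdh cmkf jpgll hhf
Hunk 5: at line 4 remove [xbx,ikk,uoxq] add [daauy,flb] -> 11 lines: leecs qxm godum gklz jxvem daauy flb gfdh cmkf jpgll hhf
Hunk 6: at line 3 remove [gklz] add [ihmwp] -> 11 lines: leecs qxm godum ihmwp jxvem daauy flb gfdh cmkf jpgll hhf
Hunk 7: at line 1 remove [qxm,godum] add [icip] -> 10 lines: leecs icip ihmwp jxvem daauy flb gfdh cmkf jpgll hhf
Final line 6: flb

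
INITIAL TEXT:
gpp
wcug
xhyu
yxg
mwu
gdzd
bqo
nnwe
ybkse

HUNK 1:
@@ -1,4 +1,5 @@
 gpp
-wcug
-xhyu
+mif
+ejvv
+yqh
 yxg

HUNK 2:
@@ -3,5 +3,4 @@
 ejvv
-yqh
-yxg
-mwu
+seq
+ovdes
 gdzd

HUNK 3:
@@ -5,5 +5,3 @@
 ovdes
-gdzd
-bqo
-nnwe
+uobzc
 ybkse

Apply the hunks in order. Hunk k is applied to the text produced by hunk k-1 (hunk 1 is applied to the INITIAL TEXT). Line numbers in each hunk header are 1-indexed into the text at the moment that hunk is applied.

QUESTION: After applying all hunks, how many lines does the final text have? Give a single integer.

Answer: 7

Derivation:
Hunk 1: at line 1 remove [wcug,xhyu] add [mif,ejvv,yqh] -> 10 lines: gpp mif ejvv yqh yxg mwu gdzd bqo nnwe ybkse
Hunk 2: at line 3 remove [yqh,yxg,mwu] add [seq,ovdes] -> 9 lines: gpp mif ejvv seq ovdes gdzd bqo nnwe ybkse
Hunk 3: at line 5 remove [gdzd,bqo,nnwe] add [uobzc] -> 7 lines: gpp mif ejvv seq ovdes uobzc ybkse
Final line count: 7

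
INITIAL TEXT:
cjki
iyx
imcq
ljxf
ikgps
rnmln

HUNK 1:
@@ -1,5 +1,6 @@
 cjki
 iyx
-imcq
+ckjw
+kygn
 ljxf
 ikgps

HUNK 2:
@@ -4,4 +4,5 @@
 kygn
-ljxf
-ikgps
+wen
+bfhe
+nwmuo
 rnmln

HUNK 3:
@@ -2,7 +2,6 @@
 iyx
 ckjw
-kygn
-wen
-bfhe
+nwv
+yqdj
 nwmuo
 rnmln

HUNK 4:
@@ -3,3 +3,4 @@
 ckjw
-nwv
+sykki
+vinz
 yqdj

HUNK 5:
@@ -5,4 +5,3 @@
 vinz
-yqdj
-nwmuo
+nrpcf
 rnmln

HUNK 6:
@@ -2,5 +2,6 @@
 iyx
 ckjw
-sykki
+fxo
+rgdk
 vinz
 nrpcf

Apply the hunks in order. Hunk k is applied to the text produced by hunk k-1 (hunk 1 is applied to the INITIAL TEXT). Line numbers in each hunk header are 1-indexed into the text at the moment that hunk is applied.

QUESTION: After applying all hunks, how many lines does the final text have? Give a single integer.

Answer: 8

Derivation:
Hunk 1: at line 1 remove [imcq] add [ckjw,kygn] -> 7 lines: cjki iyx ckjw kygn ljxf ikgps rnmln
Hunk 2: at line 4 remove [ljxf,ikgps] add [wen,bfhe,nwmuo] -> 8 lines: cjki iyx ckjw kygn wen bfhe nwmuo rnmln
Hunk 3: at line 2 remove [kygn,wen,bfhe] add [nwv,yqdj] -> 7 lines: cjki iyx ckjw nwv yqdj nwmuo rnmln
Hunk 4: at line 3 remove [nwv] add [sykki,vinz] -> 8 lines: cjki iyx ckjw sykki vinz yqdj nwmuo rnmln
Hunk 5: at line 5 remove [yqdj,nwmuo] add [nrpcf] -> 7 lines: cjki iyx ckjw sykki vinz nrpcf rnmln
Hunk 6: at line 2 remove [sykki] add [fxo,rgdk] -> 8 lines: cjki iyx ckjw fxo rgdk vinz nrpcf rnmln
Final line count: 8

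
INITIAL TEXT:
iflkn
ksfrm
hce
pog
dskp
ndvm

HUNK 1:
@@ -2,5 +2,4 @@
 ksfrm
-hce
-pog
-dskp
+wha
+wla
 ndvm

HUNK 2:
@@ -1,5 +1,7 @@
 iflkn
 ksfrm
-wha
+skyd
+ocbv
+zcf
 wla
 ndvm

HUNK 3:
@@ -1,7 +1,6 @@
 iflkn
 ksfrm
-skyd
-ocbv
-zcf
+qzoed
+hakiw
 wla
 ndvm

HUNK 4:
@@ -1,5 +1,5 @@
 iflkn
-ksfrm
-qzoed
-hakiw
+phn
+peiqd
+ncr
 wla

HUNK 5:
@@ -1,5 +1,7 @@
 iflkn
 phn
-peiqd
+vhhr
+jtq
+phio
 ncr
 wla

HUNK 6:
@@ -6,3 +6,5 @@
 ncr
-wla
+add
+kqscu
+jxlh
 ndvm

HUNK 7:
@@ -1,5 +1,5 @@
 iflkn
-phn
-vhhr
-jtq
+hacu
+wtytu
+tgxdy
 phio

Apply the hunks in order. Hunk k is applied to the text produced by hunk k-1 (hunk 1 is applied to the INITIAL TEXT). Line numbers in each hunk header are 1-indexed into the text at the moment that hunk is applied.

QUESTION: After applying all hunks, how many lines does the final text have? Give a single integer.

Answer: 10

Derivation:
Hunk 1: at line 2 remove [hce,pog,dskp] add [wha,wla] -> 5 lines: iflkn ksfrm wha wla ndvm
Hunk 2: at line 1 remove [wha] add [skyd,ocbv,zcf] -> 7 lines: iflkn ksfrm skyd ocbv zcf wla ndvm
Hunk 3: at line 1 remove [skyd,ocbv,zcf] add [qzoed,hakiw] -> 6 lines: iflkn ksfrm qzoed hakiw wla ndvm
Hunk 4: at line 1 remove [ksfrm,qzoed,hakiw] add [phn,peiqd,ncr] -> 6 lines: iflkn phn peiqd ncr wla ndvm
Hunk 5: at line 1 remove [peiqd] add [vhhr,jtq,phio] -> 8 lines: iflkn phn vhhr jtq phio ncr wla ndvm
Hunk 6: at line 6 remove [wla] add [add,kqscu,jxlh] -> 10 lines: iflkn phn vhhr jtq phio ncr add kqscu jxlh ndvm
Hunk 7: at line 1 remove [phn,vhhr,jtq] add [hacu,wtytu,tgxdy] -> 10 lines: iflkn hacu wtytu tgxdy phio ncr add kqscu jxlh ndvm
Final line count: 10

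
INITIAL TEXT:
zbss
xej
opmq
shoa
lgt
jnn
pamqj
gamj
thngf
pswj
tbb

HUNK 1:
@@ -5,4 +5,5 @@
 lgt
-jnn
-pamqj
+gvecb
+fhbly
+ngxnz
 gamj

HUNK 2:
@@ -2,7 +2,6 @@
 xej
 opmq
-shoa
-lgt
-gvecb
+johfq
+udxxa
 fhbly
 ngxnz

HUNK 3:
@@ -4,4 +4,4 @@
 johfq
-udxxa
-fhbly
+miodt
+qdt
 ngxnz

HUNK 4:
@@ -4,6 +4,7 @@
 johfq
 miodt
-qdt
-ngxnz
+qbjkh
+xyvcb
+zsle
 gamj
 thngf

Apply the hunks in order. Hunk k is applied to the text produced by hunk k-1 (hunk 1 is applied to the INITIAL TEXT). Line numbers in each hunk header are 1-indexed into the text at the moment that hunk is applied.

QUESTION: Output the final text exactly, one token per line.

Answer: zbss
xej
opmq
johfq
miodt
qbjkh
xyvcb
zsle
gamj
thngf
pswj
tbb

Derivation:
Hunk 1: at line 5 remove [jnn,pamqj] add [gvecb,fhbly,ngxnz] -> 12 lines: zbss xej opmq shoa lgt gvecb fhbly ngxnz gamj thngf pswj tbb
Hunk 2: at line 2 remove [shoa,lgt,gvecb] add [johfq,udxxa] -> 11 lines: zbss xej opmq johfq udxxa fhbly ngxnz gamj thngf pswj tbb
Hunk 3: at line 4 remove [udxxa,fhbly] add [miodt,qdt] -> 11 lines: zbss xej opmq johfq miodt qdt ngxnz gamj thngf pswj tbb
Hunk 4: at line 4 remove [qdt,ngxnz] add [qbjkh,xyvcb,zsle] -> 12 lines: zbss xej opmq johfq miodt qbjkh xyvcb zsle gamj thngf pswj tbb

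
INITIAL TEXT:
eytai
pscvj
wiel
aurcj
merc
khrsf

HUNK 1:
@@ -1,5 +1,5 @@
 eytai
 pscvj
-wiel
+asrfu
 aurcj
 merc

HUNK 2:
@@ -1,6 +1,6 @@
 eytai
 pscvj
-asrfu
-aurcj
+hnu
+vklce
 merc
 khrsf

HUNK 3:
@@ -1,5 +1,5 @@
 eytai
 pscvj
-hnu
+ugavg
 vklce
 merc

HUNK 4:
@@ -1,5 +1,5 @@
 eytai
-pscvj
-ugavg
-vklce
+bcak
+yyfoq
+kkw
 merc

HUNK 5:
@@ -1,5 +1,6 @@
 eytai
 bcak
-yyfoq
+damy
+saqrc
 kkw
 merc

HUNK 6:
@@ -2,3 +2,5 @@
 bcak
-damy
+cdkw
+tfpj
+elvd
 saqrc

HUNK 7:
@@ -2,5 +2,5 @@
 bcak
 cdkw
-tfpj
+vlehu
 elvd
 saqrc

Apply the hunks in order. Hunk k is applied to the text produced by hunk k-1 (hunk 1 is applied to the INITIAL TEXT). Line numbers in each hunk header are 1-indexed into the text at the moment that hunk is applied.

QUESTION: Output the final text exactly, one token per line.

Hunk 1: at line 1 remove [wiel] add [asrfu] -> 6 lines: eytai pscvj asrfu aurcj merc khrsf
Hunk 2: at line 1 remove [asrfu,aurcj] add [hnu,vklce] -> 6 lines: eytai pscvj hnu vklce merc khrsf
Hunk 3: at line 1 remove [hnu] add [ugavg] -> 6 lines: eytai pscvj ugavg vklce merc khrsf
Hunk 4: at line 1 remove [pscvj,ugavg,vklce] add [bcak,yyfoq,kkw] -> 6 lines: eytai bcak yyfoq kkw merc khrsf
Hunk 5: at line 1 remove [yyfoq] add [damy,saqrc] -> 7 lines: eytai bcak damy saqrc kkw merc khrsf
Hunk 6: at line 2 remove [damy] add [cdkw,tfpj,elvd] -> 9 lines: eytai bcak cdkw tfpj elvd saqrc kkw merc khrsf
Hunk 7: at line 2 remove [tfpj] add [vlehu] -> 9 lines: eytai bcak cdkw vlehu elvd saqrc kkw merc khrsf

Answer: eytai
bcak
cdkw
vlehu
elvd
saqrc
kkw
merc
khrsf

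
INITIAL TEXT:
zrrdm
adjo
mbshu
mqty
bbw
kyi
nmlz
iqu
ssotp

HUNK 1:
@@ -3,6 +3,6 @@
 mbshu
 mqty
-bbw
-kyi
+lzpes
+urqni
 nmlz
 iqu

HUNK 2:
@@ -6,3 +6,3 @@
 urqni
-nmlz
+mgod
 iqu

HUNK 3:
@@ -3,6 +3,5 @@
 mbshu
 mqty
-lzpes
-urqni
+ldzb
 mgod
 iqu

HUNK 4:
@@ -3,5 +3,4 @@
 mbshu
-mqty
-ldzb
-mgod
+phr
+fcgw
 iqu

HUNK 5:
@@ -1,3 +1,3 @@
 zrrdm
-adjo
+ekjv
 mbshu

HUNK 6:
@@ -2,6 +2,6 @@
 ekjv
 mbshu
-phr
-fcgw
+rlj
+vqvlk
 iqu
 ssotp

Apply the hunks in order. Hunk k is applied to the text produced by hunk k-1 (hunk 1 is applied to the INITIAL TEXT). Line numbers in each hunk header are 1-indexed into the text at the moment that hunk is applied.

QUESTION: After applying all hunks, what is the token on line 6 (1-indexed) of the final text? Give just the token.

Answer: iqu

Derivation:
Hunk 1: at line 3 remove [bbw,kyi] add [lzpes,urqni] -> 9 lines: zrrdm adjo mbshu mqty lzpes urqni nmlz iqu ssotp
Hunk 2: at line 6 remove [nmlz] add [mgod] -> 9 lines: zrrdm adjo mbshu mqty lzpes urqni mgod iqu ssotp
Hunk 3: at line 3 remove [lzpes,urqni] add [ldzb] -> 8 lines: zrrdm adjo mbshu mqty ldzb mgod iqu ssotp
Hunk 4: at line 3 remove [mqty,ldzb,mgod] add [phr,fcgw] -> 7 lines: zrrdm adjo mbshu phr fcgw iqu ssotp
Hunk 5: at line 1 remove [adjo] add [ekjv] -> 7 lines: zrrdm ekjv mbshu phr fcgw iqu ssotp
Hunk 6: at line 2 remove [phr,fcgw] add [rlj,vqvlk] -> 7 lines: zrrdm ekjv mbshu rlj vqvlk iqu ssotp
Final line 6: iqu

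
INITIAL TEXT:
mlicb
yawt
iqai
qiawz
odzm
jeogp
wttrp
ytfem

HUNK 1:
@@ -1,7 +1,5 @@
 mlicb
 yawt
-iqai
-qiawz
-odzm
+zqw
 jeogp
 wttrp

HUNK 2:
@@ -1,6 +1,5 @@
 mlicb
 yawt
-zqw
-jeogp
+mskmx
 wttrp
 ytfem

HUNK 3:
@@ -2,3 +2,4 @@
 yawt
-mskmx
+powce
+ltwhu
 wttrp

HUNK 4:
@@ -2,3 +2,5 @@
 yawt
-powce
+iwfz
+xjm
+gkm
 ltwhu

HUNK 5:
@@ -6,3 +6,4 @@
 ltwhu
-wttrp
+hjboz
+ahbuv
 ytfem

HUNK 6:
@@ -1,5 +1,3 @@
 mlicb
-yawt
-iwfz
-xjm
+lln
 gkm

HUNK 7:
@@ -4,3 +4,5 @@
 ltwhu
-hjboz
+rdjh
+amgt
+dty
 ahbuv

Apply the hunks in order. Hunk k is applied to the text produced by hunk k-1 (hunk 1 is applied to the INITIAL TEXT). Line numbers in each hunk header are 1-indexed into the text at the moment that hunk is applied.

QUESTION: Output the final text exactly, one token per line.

Hunk 1: at line 1 remove [iqai,qiawz,odzm] add [zqw] -> 6 lines: mlicb yawt zqw jeogp wttrp ytfem
Hunk 2: at line 1 remove [zqw,jeogp] add [mskmx] -> 5 lines: mlicb yawt mskmx wttrp ytfem
Hunk 3: at line 2 remove [mskmx] add [powce,ltwhu] -> 6 lines: mlicb yawt powce ltwhu wttrp ytfem
Hunk 4: at line 2 remove [powce] add [iwfz,xjm,gkm] -> 8 lines: mlicb yawt iwfz xjm gkm ltwhu wttrp ytfem
Hunk 5: at line 6 remove [wttrp] add [hjboz,ahbuv] -> 9 lines: mlicb yawt iwfz xjm gkm ltwhu hjboz ahbuv ytfem
Hunk 6: at line 1 remove [yawt,iwfz,xjm] add [lln] -> 7 lines: mlicb lln gkm ltwhu hjboz ahbuv ytfem
Hunk 7: at line 4 remove [hjboz] add [rdjh,amgt,dty] -> 9 lines: mlicb lln gkm ltwhu rdjh amgt dty ahbuv ytfem

Answer: mlicb
lln
gkm
ltwhu
rdjh
amgt
dty
ahbuv
ytfem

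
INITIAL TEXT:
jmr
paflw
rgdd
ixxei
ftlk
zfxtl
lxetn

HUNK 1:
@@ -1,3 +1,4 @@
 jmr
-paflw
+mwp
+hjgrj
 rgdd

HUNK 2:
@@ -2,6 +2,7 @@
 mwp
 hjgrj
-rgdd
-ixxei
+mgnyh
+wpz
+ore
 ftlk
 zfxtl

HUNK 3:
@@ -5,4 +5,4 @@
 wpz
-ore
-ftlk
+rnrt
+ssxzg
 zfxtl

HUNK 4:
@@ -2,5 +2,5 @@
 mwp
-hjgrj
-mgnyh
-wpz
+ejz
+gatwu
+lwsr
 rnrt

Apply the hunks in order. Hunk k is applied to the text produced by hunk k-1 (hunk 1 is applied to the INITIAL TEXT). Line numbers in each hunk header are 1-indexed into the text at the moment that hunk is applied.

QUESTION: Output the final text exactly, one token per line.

Hunk 1: at line 1 remove [paflw] add [mwp,hjgrj] -> 8 lines: jmr mwp hjgrj rgdd ixxei ftlk zfxtl lxetn
Hunk 2: at line 2 remove [rgdd,ixxei] add [mgnyh,wpz,ore] -> 9 lines: jmr mwp hjgrj mgnyh wpz ore ftlk zfxtl lxetn
Hunk 3: at line 5 remove [ore,ftlk] add [rnrt,ssxzg] -> 9 lines: jmr mwp hjgrj mgnyh wpz rnrt ssxzg zfxtl lxetn
Hunk 4: at line 2 remove [hjgrj,mgnyh,wpz] add [ejz,gatwu,lwsr] -> 9 lines: jmr mwp ejz gatwu lwsr rnrt ssxzg zfxtl lxetn

Answer: jmr
mwp
ejz
gatwu
lwsr
rnrt
ssxzg
zfxtl
lxetn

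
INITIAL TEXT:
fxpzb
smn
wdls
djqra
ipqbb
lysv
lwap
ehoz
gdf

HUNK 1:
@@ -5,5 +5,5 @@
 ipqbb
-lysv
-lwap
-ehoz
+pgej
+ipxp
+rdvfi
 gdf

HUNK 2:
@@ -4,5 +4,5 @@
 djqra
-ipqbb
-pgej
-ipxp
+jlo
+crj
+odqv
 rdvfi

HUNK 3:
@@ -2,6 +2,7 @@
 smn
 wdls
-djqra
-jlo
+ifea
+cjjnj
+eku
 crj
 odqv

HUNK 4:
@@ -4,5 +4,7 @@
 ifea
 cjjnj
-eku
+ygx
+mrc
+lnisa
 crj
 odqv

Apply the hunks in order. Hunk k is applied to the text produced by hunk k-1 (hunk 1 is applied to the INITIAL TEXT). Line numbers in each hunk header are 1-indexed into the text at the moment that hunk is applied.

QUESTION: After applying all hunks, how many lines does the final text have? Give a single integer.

Hunk 1: at line 5 remove [lysv,lwap,ehoz] add [pgej,ipxp,rdvfi] -> 9 lines: fxpzb smn wdls djqra ipqbb pgej ipxp rdvfi gdf
Hunk 2: at line 4 remove [ipqbb,pgej,ipxp] add [jlo,crj,odqv] -> 9 lines: fxpzb smn wdls djqra jlo crj odqv rdvfi gdf
Hunk 3: at line 2 remove [djqra,jlo] add [ifea,cjjnj,eku] -> 10 lines: fxpzb smn wdls ifea cjjnj eku crj odqv rdvfi gdf
Hunk 4: at line 4 remove [eku] add [ygx,mrc,lnisa] -> 12 lines: fxpzb smn wdls ifea cjjnj ygx mrc lnisa crj odqv rdvfi gdf
Final line count: 12

Answer: 12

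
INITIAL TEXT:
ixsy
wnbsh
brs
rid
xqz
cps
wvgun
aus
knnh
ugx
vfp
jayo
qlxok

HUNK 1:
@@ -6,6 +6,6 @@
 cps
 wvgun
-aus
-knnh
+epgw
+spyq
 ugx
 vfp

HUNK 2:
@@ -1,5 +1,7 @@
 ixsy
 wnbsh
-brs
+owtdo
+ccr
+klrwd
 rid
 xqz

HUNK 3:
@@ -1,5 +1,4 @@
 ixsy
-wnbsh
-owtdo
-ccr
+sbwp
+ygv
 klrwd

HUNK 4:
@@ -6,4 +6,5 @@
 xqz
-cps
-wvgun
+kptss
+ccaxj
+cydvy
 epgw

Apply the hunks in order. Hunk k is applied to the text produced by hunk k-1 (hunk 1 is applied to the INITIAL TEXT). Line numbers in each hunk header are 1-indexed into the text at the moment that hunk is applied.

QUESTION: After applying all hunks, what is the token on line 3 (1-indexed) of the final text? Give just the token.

Hunk 1: at line 6 remove [aus,knnh] add [epgw,spyq] -> 13 lines: ixsy wnbsh brs rid xqz cps wvgun epgw spyq ugx vfp jayo qlxok
Hunk 2: at line 1 remove [brs] add [owtdo,ccr,klrwd] -> 15 lines: ixsy wnbsh owtdo ccr klrwd rid xqz cps wvgun epgw spyq ugx vfp jayo qlxok
Hunk 3: at line 1 remove [wnbsh,owtdo,ccr] add [sbwp,ygv] -> 14 lines: ixsy sbwp ygv klrwd rid xqz cps wvgun epgw spyq ugx vfp jayo qlxok
Hunk 4: at line 6 remove [cps,wvgun] add [kptss,ccaxj,cydvy] -> 15 lines: ixsy sbwp ygv klrwd rid xqz kptss ccaxj cydvy epgw spyq ugx vfp jayo qlxok
Final line 3: ygv

Answer: ygv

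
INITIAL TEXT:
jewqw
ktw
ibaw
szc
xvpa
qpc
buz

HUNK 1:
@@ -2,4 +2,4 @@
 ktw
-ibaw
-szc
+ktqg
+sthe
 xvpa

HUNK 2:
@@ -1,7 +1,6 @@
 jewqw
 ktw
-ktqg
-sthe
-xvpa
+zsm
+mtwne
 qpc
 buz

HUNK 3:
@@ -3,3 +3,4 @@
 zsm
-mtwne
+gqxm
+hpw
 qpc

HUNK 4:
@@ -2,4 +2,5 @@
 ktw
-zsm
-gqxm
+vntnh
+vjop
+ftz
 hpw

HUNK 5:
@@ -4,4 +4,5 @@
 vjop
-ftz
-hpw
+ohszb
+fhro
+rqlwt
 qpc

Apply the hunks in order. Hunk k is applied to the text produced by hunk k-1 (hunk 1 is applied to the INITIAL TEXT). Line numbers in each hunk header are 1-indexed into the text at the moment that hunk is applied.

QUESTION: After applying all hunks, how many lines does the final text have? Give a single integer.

Answer: 9

Derivation:
Hunk 1: at line 2 remove [ibaw,szc] add [ktqg,sthe] -> 7 lines: jewqw ktw ktqg sthe xvpa qpc buz
Hunk 2: at line 1 remove [ktqg,sthe,xvpa] add [zsm,mtwne] -> 6 lines: jewqw ktw zsm mtwne qpc buz
Hunk 3: at line 3 remove [mtwne] add [gqxm,hpw] -> 7 lines: jewqw ktw zsm gqxm hpw qpc buz
Hunk 4: at line 2 remove [zsm,gqxm] add [vntnh,vjop,ftz] -> 8 lines: jewqw ktw vntnh vjop ftz hpw qpc buz
Hunk 5: at line 4 remove [ftz,hpw] add [ohszb,fhro,rqlwt] -> 9 lines: jewqw ktw vntnh vjop ohszb fhro rqlwt qpc buz
Final line count: 9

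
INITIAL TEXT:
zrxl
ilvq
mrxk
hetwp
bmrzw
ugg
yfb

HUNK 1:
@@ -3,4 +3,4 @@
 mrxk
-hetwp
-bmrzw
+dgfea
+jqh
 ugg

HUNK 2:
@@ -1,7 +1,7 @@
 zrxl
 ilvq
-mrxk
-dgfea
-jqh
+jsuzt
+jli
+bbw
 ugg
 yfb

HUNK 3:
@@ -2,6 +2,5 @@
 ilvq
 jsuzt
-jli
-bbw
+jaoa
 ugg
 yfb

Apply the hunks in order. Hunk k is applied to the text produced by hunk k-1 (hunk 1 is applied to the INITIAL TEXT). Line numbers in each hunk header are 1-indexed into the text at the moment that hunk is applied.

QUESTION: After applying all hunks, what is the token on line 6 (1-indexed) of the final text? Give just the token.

Answer: yfb

Derivation:
Hunk 1: at line 3 remove [hetwp,bmrzw] add [dgfea,jqh] -> 7 lines: zrxl ilvq mrxk dgfea jqh ugg yfb
Hunk 2: at line 1 remove [mrxk,dgfea,jqh] add [jsuzt,jli,bbw] -> 7 lines: zrxl ilvq jsuzt jli bbw ugg yfb
Hunk 3: at line 2 remove [jli,bbw] add [jaoa] -> 6 lines: zrxl ilvq jsuzt jaoa ugg yfb
Final line 6: yfb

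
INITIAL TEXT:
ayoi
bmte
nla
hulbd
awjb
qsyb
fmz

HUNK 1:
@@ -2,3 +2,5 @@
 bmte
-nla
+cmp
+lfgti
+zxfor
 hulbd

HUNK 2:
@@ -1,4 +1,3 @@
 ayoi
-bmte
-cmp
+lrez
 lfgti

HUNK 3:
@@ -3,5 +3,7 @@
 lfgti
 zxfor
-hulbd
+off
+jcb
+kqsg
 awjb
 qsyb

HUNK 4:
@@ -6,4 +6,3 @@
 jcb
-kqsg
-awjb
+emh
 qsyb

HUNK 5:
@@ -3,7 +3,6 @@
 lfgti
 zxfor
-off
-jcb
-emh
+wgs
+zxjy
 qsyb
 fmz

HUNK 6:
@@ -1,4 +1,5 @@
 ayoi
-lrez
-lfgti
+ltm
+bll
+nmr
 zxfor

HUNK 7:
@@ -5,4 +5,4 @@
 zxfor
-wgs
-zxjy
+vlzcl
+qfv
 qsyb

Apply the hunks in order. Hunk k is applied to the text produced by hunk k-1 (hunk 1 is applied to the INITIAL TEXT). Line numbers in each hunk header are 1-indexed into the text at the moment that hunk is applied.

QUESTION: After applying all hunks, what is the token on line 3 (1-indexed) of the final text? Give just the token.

Hunk 1: at line 2 remove [nla] add [cmp,lfgti,zxfor] -> 9 lines: ayoi bmte cmp lfgti zxfor hulbd awjb qsyb fmz
Hunk 2: at line 1 remove [bmte,cmp] add [lrez] -> 8 lines: ayoi lrez lfgti zxfor hulbd awjb qsyb fmz
Hunk 3: at line 3 remove [hulbd] add [off,jcb,kqsg] -> 10 lines: ayoi lrez lfgti zxfor off jcb kqsg awjb qsyb fmz
Hunk 4: at line 6 remove [kqsg,awjb] add [emh] -> 9 lines: ayoi lrez lfgti zxfor off jcb emh qsyb fmz
Hunk 5: at line 3 remove [off,jcb,emh] add [wgs,zxjy] -> 8 lines: ayoi lrez lfgti zxfor wgs zxjy qsyb fmz
Hunk 6: at line 1 remove [lrez,lfgti] add [ltm,bll,nmr] -> 9 lines: ayoi ltm bll nmr zxfor wgs zxjy qsyb fmz
Hunk 7: at line 5 remove [wgs,zxjy] add [vlzcl,qfv] -> 9 lines: ayoi ltm bll nmr zxfor vlzcl qfv qsyb fmz
Final line 3: bll

Answer: bll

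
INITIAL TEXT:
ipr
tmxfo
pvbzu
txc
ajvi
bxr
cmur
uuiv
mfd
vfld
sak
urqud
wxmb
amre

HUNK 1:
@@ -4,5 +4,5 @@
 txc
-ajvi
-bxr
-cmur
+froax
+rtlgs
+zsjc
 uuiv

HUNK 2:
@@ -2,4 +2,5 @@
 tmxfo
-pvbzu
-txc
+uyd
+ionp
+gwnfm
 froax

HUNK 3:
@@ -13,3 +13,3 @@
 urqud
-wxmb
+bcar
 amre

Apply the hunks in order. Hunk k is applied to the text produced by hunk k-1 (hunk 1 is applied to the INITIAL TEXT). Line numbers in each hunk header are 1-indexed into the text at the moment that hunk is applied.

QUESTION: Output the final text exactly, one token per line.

Hunk 1: at line 4 remove [ajvi,bxr,cmur] add [froax,rtlgs,zsjc] -> 14 lines: ipr tmxfo pvbzu txc froax rtlgs zsjc uuiv mfd vfld sak urqud wxmb amre
Hunk 2: at line 2 remove [pvbzu,txc] add [uyd,ionp,gwnfm] -> 15 lines: ipr tmxfo uyd ionp gwnfm froax rtlgs zsjc uuiv mfd vfld sak urqud wxmb amre
Hunk 3: at line 13 remove [wxmb] add [bcar] -> 15 lines: ipr tmxfo uyd ionp gwnfm froax rtlgs zsjc uuiv mfd vfld sak urqud bcar amre

Answer: ipr
tmxfo
uyd
ionp
gwnfm
froax
rtlgs
zsjc
uuiv
mfd
vfld
sak
urqud
bcar
amre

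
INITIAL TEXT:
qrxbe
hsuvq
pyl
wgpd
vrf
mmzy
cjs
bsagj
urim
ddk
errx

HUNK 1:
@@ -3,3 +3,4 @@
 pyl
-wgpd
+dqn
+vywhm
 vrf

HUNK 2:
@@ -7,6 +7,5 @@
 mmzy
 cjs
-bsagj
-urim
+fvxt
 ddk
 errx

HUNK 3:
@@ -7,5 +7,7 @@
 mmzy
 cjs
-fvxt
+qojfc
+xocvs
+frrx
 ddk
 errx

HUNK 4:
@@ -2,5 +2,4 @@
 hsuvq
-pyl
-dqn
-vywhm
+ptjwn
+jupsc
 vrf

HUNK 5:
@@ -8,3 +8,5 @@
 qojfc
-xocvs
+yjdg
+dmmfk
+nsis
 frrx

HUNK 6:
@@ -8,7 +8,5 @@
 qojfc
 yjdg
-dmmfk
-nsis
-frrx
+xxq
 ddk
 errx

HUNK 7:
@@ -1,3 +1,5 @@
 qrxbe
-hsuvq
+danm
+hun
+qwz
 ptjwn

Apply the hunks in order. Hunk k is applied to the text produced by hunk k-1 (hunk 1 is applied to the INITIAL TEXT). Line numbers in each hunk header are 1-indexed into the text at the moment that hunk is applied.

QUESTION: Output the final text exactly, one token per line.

Hunk 1: at line 3 remove [wgpd] add [dqn,vywhm] -> 12 lines: qrxbe hsuvq pyl dqn vywhm vrf mmzy cjs bsagj urim ddk errx
Hunk 2: at line 7 remove [bsagj,urim] add [fvxt] -> 11 lines: qrxbe hsuvq pyl dqn vywhm vrf mmzy cjs fvxt ddk errx
Hunk 3: at line 7 remove [fvxt] add [qojfc,xocvs,frrx] -> 13 lines: qrxbe hsuvq pyl dqn vywhm vrf mmzy cjs qojfc xocvs frrx ddk errx
Hunk 4: at line 2 remove [pyl,dqn,vywhm] add [ptjwn,jupsc] -> 12 lines: qrxbe hsuvq ptjwn jupsc vrf mmzy cjs qojfc xocvs frrx ddk errx
Hunk 5: at line 8 remove [xocvs] add [yjdg,dmmfk,nsis] -> 14 lines: qrxbe hsuvq ptjwn jupsc vrf mmzy cjs qojfc yjdg dmmfk nsis frrx ddk errx
Hunk 6: at line 8 remove [dmmfk,nsis,frrx] add [xxq] -> 12 lines: qrxbe hsuvq ptjwn jupsc vrf mmzy cjs qojfc yjdg xxq ddk errx
Hunk 7: at line 1 remove [hsuvq] add [danm,hun,qwz] -> 14 lines: qrxbe danm hun qwz ptjwn jupsc vrf mmzy cjs qojfc yjdg xxq ddk errx

Answer: qrxbe
danm
hun
qwz
ptjwn
jupsc
vrf
mmzy
cjs
qojfc
yjdg
xxq
ddk
errx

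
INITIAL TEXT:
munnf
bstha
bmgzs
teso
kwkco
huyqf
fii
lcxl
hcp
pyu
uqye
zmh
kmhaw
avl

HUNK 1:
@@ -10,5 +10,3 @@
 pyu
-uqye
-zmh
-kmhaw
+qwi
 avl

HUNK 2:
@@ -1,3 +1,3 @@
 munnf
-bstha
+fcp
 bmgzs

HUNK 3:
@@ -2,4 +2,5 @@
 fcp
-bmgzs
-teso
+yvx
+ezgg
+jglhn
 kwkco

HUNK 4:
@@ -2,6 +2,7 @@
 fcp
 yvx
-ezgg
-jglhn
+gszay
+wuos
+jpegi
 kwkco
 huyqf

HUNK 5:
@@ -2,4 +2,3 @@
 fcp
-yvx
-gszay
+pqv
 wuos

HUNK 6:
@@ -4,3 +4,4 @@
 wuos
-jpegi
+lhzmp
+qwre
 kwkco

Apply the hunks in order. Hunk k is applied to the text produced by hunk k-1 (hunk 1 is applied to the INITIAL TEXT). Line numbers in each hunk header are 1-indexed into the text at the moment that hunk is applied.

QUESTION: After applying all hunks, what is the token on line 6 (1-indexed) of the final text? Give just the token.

Answer: qwre

Derivation:
Hunk 1: at line 10 remove [uqye,zmh,kmhaw] add [qwi] -> 12 lines: munnf bstha bmgzs teso kwkco huyqf fii lcxl hcp pyu qwi avl
Hunk 2: at line 1 remove [bstha] add [fcp] -> 12 lines: munnf fcp bmgzs teso kwkco huyqf fii lcxl hcp pyu qwi avl
Hunk 3: at line 2 remove [bmgzs,teso] add [yvx,ezgg,jglhn] -> 13 lines: munnf fcp yvx ezgg jglhn kwkco huyqf fii lcxl hcp pyu qwi avl
Hunk 4: at line 2 remove [ezgg,jglhn] add [gszay,wuos,jpegi] -> 14 lines: munnf fcp yvx gszay wuos jpegi kwkco huyqf fii lcxl hcp pyu qwi avl
Hunk 5: at line 2 remove [yvx,gszay] add [pqv] -> 13 lines: munnf fcp pqv wuos jpegi kwkco huyqf fii lcxl hcp pyu qwi avl
Hunk 6: at line 4 remove [jpegi] add [lhzmp,qwre] -> 14 lines: munnf fcp pqv wuos lhzmp qwre kwkco huyqf fii lcxl hcp pyu qwi avl
Final line 6: qwre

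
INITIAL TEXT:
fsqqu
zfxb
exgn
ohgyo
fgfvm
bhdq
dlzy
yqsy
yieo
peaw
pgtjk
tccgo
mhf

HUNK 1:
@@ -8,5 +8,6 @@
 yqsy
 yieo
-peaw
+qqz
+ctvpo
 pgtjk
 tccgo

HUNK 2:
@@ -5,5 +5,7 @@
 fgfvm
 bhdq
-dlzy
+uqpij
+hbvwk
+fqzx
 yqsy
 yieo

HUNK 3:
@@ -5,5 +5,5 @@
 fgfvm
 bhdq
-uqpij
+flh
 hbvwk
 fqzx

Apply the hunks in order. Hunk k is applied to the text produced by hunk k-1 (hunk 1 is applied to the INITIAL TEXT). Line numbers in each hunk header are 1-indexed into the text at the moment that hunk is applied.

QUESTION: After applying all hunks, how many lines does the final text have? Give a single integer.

Answer: 16

Derivation:
Hunk 1: at line 8 remove [peaw] add [qqz,ctvpo] -> 14 lines: fsqqu zfxb exgn ohgyo fgfvm bhdq dlzy yqsy yieo qqz ctvpo pgtjk tccgo mhf
Hunk 2: at line 5 remove [dlzy] add [uqpij,hbvwk,fqzx] -> 16 lines: fsqqu zfxb exgn ohgyo fgfvm bhdq uqpij hbvwk fqzx yqsy yieo qqz ctvpo pgtjk tccgo mhf
Hunk 3: at line 5 remove [uqpij] add [flh] -> 16 lines: fsqqu zfxb exgn ohgyo fgfvm bhdq flh hbvwk fqzx yqsy yieo qqz ctvpo pgtjk tccgo mhf
Final line count: 16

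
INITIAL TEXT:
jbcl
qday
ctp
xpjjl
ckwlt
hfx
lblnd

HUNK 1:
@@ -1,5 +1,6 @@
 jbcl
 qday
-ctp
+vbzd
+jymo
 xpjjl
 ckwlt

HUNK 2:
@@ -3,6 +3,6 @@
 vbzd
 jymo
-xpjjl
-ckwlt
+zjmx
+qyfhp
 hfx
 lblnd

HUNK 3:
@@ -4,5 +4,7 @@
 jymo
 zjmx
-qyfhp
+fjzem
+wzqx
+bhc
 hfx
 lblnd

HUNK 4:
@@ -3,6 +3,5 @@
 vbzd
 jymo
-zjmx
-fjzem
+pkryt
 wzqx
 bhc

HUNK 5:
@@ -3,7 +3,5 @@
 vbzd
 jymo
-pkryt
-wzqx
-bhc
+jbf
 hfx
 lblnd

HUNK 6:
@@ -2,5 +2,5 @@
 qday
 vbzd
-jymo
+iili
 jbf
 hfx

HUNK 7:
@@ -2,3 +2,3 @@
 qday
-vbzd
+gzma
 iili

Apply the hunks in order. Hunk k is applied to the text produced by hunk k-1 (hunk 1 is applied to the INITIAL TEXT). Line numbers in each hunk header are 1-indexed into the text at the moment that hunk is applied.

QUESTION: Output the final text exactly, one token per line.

Hunk 1: at line 1 remove [ctp] add [vbzd,jymo] -> 8 lines: jbcl qday vbzd jymo xpjjl ckwlt hfx lblnd
Hunk 2: at line 3 remove [xpjjl,ckwlt] add [zjmx,qyfhp] -> 8 lines: jbcl qday vbzd jymo zjmx qyfhp hfx lblnd
Hunk 3: at line 4 remove [qyfhp] add [fjzem,wzqx,bhc] -> 10 lines: jbcl qday vbzd jymo zjmx fjzem wzqx bhc hfx lblnd
Hunk 4: at line 3 remove [zjmx,fjzem] add [pkryt] -> 9 lines: jbcl qday vbzd jymo pkryt wzqx bhc hfx lblnd
Hunk 5: at line 3 remove [pkryt,wzqx,bhc] add [jbf] -> 7 lines: jbcl qday vbzd jymo jbf hfx lblnd
Hunk 6: at line 2 remove [jymo] add [iili] -> 7 lines: jbcl qday vbzd iili jbf hfx lblnd
Hunk 7: at line 2 remove [vbzd] add [gzma] -> 7 lines: jbcl qday gzma iili jbf hfx lblnd

Answer: jbcl
qday
gzma
iili
jbf
hfx
lblnd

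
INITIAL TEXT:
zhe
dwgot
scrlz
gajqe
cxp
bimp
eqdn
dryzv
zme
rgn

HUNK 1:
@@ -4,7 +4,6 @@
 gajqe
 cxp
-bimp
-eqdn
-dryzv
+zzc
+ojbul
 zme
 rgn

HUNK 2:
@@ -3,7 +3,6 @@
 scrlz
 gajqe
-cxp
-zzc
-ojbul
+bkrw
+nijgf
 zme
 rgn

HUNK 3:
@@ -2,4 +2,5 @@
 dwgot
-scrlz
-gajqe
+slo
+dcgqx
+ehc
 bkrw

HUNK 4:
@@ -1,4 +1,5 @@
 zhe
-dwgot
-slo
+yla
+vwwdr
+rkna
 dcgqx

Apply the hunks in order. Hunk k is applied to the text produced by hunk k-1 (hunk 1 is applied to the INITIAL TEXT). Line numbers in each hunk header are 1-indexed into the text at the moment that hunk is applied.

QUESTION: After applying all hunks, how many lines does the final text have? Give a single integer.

Answer: 10

Derivation:
Hunk 1: at line 4 remove [bimp,eqdn,dryzv] add [zzc,ojbul] -> 9 lines: zhe dwgot scrlz gajqe cxp zzc ojbul zme rgn
Hunk 2: at line 3 remove [cxp,zzc,ojbul] add [bkrw,nijgf] -> 8 lines: zhe dwgot scrlz gajqe bkrw nijgf zme rgn
Hunk 3: at line 2 remove [scrlz,gajqe] add [slo,dcgqx,ehc] -> 9 lines: zhe dwgot slo dcgqx ehc bkrw nijgf zme rgn
Hunk 4: at line 1 remove [dwgot,slo] add [yla,vwwdr,rkna] -> 10 lines: zhe yla vwwdr rkna dcgqx ehc bkrw nijgf zme rgn
Final line count: 10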